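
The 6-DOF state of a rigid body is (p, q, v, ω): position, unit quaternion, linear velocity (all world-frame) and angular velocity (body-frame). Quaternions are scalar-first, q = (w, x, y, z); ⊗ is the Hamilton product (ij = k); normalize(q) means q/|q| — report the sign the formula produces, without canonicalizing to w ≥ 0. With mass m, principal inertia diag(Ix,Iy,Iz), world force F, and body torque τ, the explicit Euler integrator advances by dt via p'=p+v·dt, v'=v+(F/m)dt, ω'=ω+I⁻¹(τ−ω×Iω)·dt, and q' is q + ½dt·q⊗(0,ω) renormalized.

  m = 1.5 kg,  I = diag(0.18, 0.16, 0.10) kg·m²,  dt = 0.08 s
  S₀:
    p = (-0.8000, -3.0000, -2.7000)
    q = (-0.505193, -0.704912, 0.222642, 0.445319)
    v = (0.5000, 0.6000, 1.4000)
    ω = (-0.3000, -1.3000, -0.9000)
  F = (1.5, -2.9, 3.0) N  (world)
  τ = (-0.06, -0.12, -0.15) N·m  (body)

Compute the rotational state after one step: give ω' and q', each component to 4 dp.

precession coupling ω×(Iω) = (-0.0702, 0.0216, -0.0078)
(τ − ω×Iω)/I = (0.0567, -0.8850, -1.4220)
ω + α·dt = (-0.2955, -1.3708, -1.0138)
q⊗(0,ω) = (0.4787481, 0.5300948, -0.1112656, 1.4378519)
q' = normalize(q + ½dt·q⊗(0,ω)) = (-0.4850, -0.6823, 0.2177, 0.5018)

ω' = (-0.2955, -1.3708, -1.0138)
q' = (-0.4850, -0.6823, 0.2177, 0.5018)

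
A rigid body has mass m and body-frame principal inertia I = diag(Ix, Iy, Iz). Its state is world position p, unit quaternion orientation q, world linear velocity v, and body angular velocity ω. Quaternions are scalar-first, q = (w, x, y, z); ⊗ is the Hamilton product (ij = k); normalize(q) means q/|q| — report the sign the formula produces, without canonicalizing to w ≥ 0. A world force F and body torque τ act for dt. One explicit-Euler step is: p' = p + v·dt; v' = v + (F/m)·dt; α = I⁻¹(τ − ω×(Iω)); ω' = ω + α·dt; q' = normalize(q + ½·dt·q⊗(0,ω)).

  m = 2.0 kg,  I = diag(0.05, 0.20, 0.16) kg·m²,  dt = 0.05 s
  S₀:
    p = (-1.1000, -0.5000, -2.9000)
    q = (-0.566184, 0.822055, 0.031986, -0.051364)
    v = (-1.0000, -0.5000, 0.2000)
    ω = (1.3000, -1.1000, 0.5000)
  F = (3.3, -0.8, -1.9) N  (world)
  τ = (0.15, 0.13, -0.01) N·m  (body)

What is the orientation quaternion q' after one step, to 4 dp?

q' = (-0.5908, 0.8019, 0.0356, -0.0820)

q⊗(0,ω) = (-1.0078049, -0.7765466, 0.1450017, -1.2289343)
updated quaternion q' = (-0.5908, 0.8019, 0.0356, -0.0820)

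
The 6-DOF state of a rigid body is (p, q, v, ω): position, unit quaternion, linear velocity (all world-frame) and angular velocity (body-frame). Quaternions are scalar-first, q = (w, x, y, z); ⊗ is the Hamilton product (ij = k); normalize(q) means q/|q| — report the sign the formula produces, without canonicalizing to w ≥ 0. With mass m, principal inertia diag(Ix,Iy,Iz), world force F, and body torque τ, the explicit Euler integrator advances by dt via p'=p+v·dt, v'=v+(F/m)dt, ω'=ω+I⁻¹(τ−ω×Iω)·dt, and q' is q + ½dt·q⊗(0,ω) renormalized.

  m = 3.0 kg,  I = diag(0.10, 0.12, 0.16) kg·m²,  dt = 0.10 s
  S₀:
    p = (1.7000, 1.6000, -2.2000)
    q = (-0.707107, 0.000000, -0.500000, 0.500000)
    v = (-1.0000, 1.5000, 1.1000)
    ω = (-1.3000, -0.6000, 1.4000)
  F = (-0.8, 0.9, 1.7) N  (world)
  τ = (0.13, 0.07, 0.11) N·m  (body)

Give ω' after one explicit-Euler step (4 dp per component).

ω' = (-1.1364, -0.6327, 1.4590)

(τ − ω×Iω)/I = (1.6360, -0.3267, 0.5900)
new body rate ω' = (-1.1364, -0.6327, 1.4590)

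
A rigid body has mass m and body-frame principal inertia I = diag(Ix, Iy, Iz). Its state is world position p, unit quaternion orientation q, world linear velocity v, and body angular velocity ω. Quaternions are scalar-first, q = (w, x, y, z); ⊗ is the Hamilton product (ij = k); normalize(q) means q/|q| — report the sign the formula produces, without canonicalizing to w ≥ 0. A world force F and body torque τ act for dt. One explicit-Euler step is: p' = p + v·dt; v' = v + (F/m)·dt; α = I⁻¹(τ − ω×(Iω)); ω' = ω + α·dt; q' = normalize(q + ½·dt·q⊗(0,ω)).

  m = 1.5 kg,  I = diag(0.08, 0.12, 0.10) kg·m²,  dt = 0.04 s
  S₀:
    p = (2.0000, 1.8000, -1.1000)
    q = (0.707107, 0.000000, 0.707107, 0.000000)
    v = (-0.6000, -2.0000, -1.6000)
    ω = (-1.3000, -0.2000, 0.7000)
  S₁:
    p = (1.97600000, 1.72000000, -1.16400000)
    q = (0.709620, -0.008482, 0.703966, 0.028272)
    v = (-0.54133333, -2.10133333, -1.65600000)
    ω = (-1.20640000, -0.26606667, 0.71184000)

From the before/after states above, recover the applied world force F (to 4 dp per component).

v₁ − v₀ = (0.05866667, -0.10133333, -0.05600000)
m·(v₁−v₀)/dt = (2.2000, -3.8000, -2.1000)

F = (2.2000, -3.8000, -2.1000)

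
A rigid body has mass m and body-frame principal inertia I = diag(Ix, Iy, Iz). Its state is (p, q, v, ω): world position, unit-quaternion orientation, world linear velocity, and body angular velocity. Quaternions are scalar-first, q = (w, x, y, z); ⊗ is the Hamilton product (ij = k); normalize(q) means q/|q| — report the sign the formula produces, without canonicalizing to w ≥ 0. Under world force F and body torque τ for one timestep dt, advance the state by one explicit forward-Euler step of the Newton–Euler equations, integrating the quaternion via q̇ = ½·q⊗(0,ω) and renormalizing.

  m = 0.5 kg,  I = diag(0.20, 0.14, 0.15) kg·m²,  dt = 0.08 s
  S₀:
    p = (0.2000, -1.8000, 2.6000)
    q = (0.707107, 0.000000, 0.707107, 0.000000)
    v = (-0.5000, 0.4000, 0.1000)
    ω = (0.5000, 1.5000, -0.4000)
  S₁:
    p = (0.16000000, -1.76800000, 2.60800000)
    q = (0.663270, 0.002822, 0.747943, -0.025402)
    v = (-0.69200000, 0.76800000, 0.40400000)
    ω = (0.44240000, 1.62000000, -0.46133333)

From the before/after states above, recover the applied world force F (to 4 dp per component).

velocity change Δv = (-0.19200000, 0.36800000, 0.30400000)
m·(v₁−v₀)/dt = (-1.2000, 2.3000, 1.9000)

F = (-1.2000, 2.3000, 1.9000)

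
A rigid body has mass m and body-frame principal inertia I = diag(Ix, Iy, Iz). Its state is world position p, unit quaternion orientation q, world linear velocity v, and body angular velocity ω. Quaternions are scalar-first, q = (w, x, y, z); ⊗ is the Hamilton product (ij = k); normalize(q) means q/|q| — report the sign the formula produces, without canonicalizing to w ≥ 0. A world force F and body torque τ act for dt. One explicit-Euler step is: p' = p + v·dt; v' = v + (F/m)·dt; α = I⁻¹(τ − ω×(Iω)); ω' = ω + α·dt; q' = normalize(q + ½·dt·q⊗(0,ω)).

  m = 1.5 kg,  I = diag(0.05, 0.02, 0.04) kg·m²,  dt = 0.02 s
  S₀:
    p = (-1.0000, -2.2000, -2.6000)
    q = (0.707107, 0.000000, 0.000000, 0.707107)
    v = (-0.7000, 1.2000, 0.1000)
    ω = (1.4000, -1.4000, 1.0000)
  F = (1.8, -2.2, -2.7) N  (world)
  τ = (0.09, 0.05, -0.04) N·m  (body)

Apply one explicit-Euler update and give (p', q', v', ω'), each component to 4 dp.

p' = (-1.0140, -2.1760, -2.5980)
q' = (0.6999, 0.0198, 0.0000, 0.7140)
v' = (-0.6760, 1.1707, 0.0640)
ω' = (1.4472, -1.3640, 0.9506)

precession coupling ω×(Iω) = (-0.0280, 0.0140, 0.0588)
angular accel α = (2.3600, 1.8000, -2.4700)
ω + α·dt = (1.4472, -1.3640, 0.9506)
Hamilton product q⊗(0,ω) = (-0.7071070, 1.9798996, 0.0000000, 0.7071070)
q + ½dt·q⊗(0,ω), renormalized = (0.6999, 0.0198, 0.0000, 0.7140)
p' = p + v·dt = (-1.0140, -2.1760, -2.5980)
v' = v + a·dt = (-0.6760, 1.1707, 0.0640)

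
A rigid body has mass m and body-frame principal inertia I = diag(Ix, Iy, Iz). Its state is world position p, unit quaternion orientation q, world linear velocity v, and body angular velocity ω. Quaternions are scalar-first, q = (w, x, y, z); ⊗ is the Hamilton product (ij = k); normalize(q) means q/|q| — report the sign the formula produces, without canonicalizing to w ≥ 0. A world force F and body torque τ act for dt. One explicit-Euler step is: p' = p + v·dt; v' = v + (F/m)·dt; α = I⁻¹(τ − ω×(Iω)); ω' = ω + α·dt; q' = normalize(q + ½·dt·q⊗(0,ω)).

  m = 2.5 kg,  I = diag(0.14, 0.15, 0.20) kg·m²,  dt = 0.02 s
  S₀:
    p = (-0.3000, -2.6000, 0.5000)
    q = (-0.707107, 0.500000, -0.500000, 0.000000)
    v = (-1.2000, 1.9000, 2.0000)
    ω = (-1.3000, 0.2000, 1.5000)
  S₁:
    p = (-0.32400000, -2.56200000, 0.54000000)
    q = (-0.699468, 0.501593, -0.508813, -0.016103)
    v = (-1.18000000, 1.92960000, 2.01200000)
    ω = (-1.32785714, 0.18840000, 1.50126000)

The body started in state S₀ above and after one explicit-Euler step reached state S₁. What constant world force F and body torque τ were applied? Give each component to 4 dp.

F = (2.5000, 3.7000, 1.5000)
τ = (-0.1800, 0.0300, 0.0100)

ω₁ − ω₀ = (-0.02785714, -0.01160000, 0.00126000)
applied torque τ = (-0.1800, 0.0300, 0.0100)
v₁ − v₀ = (0.02000000, 0.02960000, 0.01200000)
m·(v₁−v₀)/dt = (2.5000, 3.7000, 1.5000)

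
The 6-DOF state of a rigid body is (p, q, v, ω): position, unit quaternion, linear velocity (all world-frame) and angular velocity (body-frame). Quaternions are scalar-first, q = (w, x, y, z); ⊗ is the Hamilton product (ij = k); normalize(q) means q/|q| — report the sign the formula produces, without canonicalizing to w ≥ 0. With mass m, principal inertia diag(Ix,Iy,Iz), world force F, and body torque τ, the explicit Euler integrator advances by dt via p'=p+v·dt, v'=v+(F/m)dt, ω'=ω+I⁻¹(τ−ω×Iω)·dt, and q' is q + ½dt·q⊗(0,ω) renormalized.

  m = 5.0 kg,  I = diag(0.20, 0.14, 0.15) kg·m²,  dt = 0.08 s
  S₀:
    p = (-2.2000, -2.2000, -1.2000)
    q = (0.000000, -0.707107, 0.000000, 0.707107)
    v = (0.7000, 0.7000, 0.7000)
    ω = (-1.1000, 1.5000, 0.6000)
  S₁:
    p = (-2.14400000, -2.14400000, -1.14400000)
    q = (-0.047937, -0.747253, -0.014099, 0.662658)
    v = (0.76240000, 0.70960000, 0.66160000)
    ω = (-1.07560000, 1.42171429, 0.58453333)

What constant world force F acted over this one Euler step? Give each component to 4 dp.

F = (3.9000, 0.6000, -2.4000)

Δv = v₁−v₀ = (0.06240000, 0.00960000, -0.03840000)
m·(v₁−v₀)/dt = (3.9000, 0.6000, -2.4000)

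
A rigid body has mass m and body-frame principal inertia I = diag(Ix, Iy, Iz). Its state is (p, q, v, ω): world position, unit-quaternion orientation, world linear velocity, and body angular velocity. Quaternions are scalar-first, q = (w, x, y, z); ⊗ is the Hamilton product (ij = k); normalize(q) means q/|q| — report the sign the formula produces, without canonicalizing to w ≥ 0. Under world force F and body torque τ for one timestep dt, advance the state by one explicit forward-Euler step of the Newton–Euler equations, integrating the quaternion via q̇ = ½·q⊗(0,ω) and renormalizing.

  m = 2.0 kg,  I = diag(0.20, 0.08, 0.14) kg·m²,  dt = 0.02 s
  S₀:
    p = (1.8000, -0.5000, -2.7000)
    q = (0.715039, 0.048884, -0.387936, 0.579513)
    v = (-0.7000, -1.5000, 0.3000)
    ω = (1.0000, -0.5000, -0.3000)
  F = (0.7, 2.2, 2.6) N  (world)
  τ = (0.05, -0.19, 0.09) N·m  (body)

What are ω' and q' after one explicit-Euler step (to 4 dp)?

ω' = (1.0041, -0.5430, -0.2957)
q' = (0.7143, 0.0601, -0.3855, 0.5810)

gyro term ω×Iω = (0.0090, -0.0180, 0.0600)
(τ − ω×Iω)/I = (0.2050, -2.1500, 0.2143)
new body rate ω' = (1.0041, -0.5430, -0.2957)
2q̇ = q⊗(0,ω) = (-0.0689981, 1.1211763, 0.2366587, 0.1489823)
q' = normalize(q + ½dt·q⊗(0,ω)) = (0.7143, 0.0601, -0.3855, 0.5810)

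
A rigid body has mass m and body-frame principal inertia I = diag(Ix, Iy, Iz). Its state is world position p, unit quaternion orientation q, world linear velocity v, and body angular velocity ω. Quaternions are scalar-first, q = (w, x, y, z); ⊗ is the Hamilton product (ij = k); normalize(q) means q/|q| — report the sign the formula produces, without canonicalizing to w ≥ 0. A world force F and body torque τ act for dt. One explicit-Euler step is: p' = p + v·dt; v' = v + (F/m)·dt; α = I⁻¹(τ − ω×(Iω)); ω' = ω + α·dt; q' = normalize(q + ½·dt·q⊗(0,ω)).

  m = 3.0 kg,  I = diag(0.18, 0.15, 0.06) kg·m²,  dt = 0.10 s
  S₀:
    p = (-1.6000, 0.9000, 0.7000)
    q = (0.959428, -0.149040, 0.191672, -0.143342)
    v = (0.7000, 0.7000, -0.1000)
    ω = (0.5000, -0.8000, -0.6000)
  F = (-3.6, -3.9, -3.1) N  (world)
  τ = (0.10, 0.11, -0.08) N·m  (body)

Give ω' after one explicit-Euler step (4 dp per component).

gyro term ω×Iω = (-0.0432, -0.0360, 0.0120)
(τ − ω×Iω)/I = (0.7956, 0.9733, -1.5333)
new body rate ω' = (0.5796, -0.7027, -0.7533)

ω' = (0.5796, -0.7027, -0.7533)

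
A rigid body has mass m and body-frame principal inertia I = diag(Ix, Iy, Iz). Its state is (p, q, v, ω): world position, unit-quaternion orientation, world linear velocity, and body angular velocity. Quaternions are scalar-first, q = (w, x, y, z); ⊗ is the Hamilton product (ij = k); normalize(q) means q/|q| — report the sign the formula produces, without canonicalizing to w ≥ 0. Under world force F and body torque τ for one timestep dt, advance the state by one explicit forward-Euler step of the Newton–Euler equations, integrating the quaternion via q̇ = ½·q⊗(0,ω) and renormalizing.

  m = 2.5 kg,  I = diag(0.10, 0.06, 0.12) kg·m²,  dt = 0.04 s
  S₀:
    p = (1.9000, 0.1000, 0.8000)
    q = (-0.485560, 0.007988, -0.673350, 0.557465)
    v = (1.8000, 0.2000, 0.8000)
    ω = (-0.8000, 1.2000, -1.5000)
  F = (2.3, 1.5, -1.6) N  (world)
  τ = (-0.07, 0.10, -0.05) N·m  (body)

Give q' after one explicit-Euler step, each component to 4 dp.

q' = (-0.4522, 0.0226, -0.6931, 0.5610)

Hamilton product q⊗(0,ω) = (1.6506079, 0.7295150, -1.0166620, 0.1992456)
q + ½dt·q⊗(0,ω), renormalized = (-0.4522, 0.0226, -0.6931, 0.5610)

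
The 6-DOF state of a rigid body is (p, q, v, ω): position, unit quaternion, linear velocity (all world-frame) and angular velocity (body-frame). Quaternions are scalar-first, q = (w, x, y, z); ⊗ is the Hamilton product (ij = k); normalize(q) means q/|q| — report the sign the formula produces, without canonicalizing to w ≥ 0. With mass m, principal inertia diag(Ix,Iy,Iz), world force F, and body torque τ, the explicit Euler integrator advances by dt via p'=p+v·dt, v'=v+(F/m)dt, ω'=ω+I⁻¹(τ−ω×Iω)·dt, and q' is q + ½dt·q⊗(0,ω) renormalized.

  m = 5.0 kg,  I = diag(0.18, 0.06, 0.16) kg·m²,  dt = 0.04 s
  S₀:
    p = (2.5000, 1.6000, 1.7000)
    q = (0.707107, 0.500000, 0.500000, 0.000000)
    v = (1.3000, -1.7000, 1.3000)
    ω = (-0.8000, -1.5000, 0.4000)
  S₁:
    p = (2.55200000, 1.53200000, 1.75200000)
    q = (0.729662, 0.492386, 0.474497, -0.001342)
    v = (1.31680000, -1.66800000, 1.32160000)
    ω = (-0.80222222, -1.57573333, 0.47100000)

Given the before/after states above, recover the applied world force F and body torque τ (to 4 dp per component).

velocity change Δv = (0.01680000, 0.03200000, 0.02160000)
m·(v₁−v₀)/dt = (2.1000, 4.0000, 2.7000)
rate change Δω = (-0.00222222, -0.07573333, 0.07100000)
precession coupling = (-0.0600, -0.0064, -0.1440)
applied torque τ = (-0.0700, -0.1200, 0.1400)

F = (2.1000, 4.0000, 2.7000)
τ = (-0.0700, -0.1200, 0.1400)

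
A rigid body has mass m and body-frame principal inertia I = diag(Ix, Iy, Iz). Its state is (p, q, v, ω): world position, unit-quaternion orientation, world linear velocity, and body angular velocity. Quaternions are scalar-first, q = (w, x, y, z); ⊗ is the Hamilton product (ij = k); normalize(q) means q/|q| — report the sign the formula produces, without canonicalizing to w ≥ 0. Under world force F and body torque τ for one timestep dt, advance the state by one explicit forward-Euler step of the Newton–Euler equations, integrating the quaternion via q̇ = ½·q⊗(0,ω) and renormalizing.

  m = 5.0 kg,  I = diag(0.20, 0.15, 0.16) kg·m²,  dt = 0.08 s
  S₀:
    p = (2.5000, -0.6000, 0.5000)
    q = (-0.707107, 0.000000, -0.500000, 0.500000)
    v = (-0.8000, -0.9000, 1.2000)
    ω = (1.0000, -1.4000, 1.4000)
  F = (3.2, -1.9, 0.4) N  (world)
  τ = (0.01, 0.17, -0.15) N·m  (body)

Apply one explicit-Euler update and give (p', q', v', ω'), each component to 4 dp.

p' = (2.4360, -0.6720, 0.5960)
q' = (-0.7601, -0.0282, -0.4387, 0.4785)
v' = (-0.7488, -0.9304, 1.2064)
ω' = (1.0118, -1.3392, 1.2900)

new position p' = (2.4360, -0.6720, 0.5960)
v' = v + a·dt = (-0.7488, -0.9304, 1.2064)
gyro term ω×Iω = (-0.0196, 0.0560, 0.0700)
angular accel α = (0.1480, 0.7600, -1.3750)
ω + α·dt = (1.0118, -1.3392, 1.2900)
Hamilton product q⊗(0,ω) = (-1.4000000, -0.7071070, 1.4899498, -0.4899498)
q + ½dt·q⊗(0,ω), renormalized = (-0.7601, -0.0282, -0.4387, 0.4785)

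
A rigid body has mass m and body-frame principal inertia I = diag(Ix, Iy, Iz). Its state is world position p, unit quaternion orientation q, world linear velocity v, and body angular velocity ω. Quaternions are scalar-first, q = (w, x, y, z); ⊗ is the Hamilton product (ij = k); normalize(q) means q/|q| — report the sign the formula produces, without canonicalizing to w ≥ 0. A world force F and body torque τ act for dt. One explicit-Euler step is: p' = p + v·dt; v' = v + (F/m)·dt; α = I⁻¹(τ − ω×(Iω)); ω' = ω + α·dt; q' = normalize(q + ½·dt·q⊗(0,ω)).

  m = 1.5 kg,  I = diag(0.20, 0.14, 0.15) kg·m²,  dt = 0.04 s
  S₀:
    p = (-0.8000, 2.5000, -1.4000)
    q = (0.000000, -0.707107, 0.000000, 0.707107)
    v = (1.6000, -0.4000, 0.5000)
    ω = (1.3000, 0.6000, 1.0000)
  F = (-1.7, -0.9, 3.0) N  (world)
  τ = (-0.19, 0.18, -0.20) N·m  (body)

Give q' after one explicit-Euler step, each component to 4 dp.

q' = (0.0042, -0.7152, 0.0325, 0.6982)

2q̇ = q⊗(0,ω) = (0.2121321, -0.4242642, 1.6263461, -0.4242642)
updated quaternion q' = (0.0042, -0.7152, 0.0325, 0.6982)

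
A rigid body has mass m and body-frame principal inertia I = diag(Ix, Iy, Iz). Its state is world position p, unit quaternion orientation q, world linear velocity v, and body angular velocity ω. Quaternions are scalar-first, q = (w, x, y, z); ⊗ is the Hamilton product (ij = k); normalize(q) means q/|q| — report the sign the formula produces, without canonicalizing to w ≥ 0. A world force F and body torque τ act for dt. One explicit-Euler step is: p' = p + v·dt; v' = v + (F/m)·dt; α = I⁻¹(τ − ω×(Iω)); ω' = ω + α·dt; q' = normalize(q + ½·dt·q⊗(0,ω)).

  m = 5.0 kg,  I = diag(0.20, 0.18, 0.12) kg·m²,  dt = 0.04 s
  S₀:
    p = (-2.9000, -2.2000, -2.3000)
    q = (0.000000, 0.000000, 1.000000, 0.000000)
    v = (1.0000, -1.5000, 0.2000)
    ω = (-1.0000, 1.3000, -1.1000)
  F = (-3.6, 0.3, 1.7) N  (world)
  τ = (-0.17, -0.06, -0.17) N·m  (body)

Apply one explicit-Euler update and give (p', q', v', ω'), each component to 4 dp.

angular accel α = (-1.2790, -0.8222, -1.6333)
ω + α·dt = (-1.0512, 1.2671, -1.1653)
2q̇ = q⊗(0,ω) = (-1.3000000, -1.1000000, 0.0000000, 1.0000000)
q' = normalize(q + ½dt·q⊗(0,ω)) = (-0.0260, -0.0220, 0.9992, 0.0200)
new position p' = (-2.8600, -2.2600, -2.2920)
v + (F/m)dt = (0.9712, -1.4976, 0.2136)

p' = (-2.8600, -2.2600, -2.2920)
q' = (-0.0260, -0.0220, 0.9992, 0.0200)
v' = (0.9712, -1.4976, 0.2136)
ω' = (-1.0512, 1.2671, -1.1653)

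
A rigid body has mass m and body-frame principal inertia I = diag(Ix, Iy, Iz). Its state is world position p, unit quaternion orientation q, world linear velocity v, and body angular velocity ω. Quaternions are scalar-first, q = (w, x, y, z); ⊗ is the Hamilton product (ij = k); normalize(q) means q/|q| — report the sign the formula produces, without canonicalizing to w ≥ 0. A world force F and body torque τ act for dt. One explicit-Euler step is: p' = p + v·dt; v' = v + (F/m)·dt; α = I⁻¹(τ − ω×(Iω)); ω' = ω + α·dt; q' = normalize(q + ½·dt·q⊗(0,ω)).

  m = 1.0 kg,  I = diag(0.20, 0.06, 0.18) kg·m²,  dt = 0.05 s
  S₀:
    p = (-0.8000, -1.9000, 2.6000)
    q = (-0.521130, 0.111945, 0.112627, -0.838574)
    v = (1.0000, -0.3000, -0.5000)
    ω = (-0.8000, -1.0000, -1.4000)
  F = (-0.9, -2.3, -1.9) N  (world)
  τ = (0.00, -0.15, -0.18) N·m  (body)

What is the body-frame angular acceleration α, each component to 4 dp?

α = (-0.8400, -2.8733, -0.3778)

precession coupling ω×(Iω) = (0.1680, 0.0224, -0.1120)
(τ − ω×Iω)/I = (-0.8400, -2.8733, -0.3778)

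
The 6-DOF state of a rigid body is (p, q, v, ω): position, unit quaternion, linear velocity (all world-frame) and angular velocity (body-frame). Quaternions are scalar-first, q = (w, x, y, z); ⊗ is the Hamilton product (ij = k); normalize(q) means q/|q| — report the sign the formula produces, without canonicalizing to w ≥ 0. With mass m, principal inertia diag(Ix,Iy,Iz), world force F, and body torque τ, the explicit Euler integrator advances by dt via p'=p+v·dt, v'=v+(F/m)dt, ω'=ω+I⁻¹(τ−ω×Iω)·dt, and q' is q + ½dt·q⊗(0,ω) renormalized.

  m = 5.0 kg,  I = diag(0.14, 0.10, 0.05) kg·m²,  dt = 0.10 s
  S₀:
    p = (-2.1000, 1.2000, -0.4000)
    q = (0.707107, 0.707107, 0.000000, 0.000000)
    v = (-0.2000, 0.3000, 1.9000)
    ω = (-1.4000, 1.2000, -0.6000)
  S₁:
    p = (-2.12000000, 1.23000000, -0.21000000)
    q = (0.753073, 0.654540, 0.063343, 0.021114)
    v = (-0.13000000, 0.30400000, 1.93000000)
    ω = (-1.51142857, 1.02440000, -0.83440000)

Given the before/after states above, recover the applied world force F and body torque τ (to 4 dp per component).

Δv = v₁−v₀ = (0.07000000, 0.00400000, 0.03000000)
m·(v₁−v₀)/dt = (3.5000, 0.2000, 1.5000)
rate change Δω = (-0.11142857, -0.17560000, -0.23440000)
gyro term ω₀×Iω₀ = (0.0360, 0.0756, 0.0672)
applied torque τ = (-0.1200, -0.1000, -0.0500)

F = (3.5000, 0.2000, 1.5000)
τ = (-0.1200, -0.1000, -0.0500)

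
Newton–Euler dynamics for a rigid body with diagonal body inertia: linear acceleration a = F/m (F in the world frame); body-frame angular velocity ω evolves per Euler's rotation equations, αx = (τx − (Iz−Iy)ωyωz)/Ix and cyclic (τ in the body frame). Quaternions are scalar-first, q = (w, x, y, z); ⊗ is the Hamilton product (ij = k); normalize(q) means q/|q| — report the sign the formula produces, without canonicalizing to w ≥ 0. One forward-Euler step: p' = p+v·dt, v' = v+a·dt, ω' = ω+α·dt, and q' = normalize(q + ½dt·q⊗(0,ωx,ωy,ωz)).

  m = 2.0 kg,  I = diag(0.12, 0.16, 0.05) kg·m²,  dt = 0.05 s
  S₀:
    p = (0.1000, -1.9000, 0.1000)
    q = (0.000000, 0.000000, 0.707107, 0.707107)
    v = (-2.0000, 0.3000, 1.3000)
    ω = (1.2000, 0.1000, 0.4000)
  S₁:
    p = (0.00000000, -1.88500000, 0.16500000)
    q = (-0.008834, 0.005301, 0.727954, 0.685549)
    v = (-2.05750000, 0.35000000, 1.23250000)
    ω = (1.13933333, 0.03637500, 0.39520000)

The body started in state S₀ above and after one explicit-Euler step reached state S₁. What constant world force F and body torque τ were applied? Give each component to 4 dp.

F = (-2.3000, 2.0000, -2.7000)
τ = (-0.1500, -0.1700, 0.0000)

rate change Δω = (-0.06066667, -0.06362500, -0.00480000)
ω₀×(Iω₀) = (-0.0044, 0.0336, 0.0048)
I·α + gyro = (-0.1500, -0.1700, 0.0000)
velocity change Δv = (-0.05750000, 0.05000000, -0.06750000)
applied force F = (-2.3000, 2.0000, -2.7000)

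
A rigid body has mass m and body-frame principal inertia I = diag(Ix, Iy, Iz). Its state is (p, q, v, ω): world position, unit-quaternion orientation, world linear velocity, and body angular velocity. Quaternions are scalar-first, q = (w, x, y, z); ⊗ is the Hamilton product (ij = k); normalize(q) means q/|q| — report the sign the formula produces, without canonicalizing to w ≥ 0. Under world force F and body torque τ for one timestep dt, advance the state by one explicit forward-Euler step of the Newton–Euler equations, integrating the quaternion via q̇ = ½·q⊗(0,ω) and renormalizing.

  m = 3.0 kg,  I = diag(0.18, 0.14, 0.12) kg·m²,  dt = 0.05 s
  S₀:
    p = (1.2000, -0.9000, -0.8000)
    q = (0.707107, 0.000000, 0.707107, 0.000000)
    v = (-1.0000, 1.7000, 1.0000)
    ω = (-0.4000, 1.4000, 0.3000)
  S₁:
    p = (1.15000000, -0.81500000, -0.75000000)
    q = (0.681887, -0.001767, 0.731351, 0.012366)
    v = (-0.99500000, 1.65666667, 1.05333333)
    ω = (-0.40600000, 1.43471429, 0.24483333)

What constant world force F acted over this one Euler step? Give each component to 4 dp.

F = (0.3000, -2.6000, 3.2000)

Δv = v₁−v₀ = (0.00500000, -0.04333333, 0.05333333)
m·(v₁−v₀)/dt = (0.3000, -2.6000, 3.2000)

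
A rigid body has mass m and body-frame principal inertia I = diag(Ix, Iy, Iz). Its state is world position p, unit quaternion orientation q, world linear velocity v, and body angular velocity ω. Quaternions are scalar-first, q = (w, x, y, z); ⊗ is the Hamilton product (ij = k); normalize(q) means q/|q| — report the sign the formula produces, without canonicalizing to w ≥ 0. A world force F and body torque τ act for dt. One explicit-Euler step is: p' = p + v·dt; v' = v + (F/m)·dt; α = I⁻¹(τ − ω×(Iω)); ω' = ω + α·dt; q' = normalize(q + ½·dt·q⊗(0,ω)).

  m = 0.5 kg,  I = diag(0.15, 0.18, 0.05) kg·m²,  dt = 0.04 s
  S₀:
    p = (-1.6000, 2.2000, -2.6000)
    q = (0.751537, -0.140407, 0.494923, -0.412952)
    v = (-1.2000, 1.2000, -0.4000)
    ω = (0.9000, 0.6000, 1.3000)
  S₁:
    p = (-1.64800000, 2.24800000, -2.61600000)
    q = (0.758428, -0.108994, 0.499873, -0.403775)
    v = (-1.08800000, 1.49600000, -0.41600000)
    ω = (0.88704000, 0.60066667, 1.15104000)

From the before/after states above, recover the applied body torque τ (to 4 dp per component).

τ = (-0.1500, 0.1200, -0.1700)

rate change Δω = (-0.01296000, 0.00066667, -0.14896000)
precession coupling = (-0.1014, 0.1170, 0.0162)
applied torque τ = (-0.1500, 0.1200, -0.1700)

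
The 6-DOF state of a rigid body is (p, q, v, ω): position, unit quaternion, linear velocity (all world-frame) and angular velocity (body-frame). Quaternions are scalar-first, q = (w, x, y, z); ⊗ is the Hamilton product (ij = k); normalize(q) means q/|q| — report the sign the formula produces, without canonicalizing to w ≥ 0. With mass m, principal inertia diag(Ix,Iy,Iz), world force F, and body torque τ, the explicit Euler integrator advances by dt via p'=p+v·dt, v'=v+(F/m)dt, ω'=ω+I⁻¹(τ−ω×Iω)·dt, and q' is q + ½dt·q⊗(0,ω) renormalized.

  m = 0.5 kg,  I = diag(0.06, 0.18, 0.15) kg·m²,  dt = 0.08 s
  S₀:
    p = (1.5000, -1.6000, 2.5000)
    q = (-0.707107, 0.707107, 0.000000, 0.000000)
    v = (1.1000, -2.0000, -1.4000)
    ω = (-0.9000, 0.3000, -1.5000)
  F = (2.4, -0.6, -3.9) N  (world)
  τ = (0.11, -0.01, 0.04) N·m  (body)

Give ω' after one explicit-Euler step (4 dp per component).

ω' = (-0.7713, 0.3496, -1.4614)

ω×(Iω) gyroscopic = (0.0135, -0.1215, -0.0324)
angular accel α = (1.6083, 0.6194, 0.4827)
ω + α·dt = (-0.7713, 0.3496, -1.4614)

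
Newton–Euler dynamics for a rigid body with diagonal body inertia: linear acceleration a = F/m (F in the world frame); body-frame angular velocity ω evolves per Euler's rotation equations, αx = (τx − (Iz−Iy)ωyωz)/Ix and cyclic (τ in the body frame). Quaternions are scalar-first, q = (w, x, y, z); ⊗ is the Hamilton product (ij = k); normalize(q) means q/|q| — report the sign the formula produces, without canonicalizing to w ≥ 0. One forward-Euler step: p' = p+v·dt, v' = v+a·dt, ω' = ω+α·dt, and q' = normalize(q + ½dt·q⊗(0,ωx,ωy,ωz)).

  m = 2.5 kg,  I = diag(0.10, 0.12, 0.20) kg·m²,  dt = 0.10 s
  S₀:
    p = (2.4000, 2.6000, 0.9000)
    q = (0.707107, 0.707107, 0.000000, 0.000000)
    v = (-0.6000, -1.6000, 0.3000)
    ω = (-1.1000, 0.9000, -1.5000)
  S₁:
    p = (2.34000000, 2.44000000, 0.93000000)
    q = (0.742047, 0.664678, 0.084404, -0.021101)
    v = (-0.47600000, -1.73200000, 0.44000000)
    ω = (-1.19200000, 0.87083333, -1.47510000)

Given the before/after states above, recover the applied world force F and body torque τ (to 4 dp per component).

F = (3.1000, -3.3000, 3.5000)
τ = (-0.2000, -0.2000, 0.0300)

ω₁ − ω₀ = (-0.09200000, -0.02916667, 0.02490000)
I·α + gyro = (-0.2000, -0.2000, 0.0300)
velocity change Δv = (0.12400000, -0.13200000, 0.14000000)
F = m·Δv/dt = (3.1000, -3.3000, 3.5000)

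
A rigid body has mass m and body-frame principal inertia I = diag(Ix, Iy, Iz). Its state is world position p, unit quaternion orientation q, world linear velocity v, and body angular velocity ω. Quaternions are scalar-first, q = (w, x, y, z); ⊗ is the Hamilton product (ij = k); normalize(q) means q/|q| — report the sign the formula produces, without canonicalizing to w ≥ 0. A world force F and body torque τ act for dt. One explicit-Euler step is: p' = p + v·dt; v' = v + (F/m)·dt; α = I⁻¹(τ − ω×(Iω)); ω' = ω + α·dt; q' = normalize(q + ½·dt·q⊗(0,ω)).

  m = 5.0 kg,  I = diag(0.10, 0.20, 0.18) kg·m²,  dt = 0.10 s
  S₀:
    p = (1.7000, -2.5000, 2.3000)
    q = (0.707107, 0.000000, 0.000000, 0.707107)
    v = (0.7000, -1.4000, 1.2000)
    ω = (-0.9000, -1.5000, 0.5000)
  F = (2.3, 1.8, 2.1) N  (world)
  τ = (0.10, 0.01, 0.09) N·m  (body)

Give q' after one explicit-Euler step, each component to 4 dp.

Hamilton product q⊗(0,ω) = (-0.3535535, 0.4242642, -1.6970568, 0.3535535)
updated quaternion q' = (0.6866, 0.0211, -0.0845, 0.7218)

q' = (0.6866, 0.0211, -0.0845, 0.7218)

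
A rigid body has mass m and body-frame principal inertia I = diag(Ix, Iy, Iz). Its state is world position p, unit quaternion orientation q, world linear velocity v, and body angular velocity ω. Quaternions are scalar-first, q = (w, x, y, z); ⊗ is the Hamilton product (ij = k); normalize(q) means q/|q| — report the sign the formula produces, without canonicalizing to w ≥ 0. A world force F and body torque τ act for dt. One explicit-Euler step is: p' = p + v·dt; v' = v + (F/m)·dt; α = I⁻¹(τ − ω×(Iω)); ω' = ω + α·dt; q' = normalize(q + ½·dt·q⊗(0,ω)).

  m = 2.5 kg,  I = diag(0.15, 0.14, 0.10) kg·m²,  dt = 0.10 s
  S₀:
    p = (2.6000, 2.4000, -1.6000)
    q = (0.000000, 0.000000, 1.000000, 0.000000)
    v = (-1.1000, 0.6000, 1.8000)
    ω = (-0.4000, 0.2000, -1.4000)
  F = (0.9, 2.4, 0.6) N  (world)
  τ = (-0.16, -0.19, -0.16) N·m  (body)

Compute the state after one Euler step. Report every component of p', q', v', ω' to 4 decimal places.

p' = (2.4900, 2.4600, -1.4200)
q' = (-0.0100, -0.0698, 0.9973, 0.0199)
v' = (-1.0640, 0.6960, 1.8240)
ω' = (-0.5141, 0.0443, -1.5608)

new position p' = (2.4900, 2.4600, -1.4200)
v + (F/m)dt = (-1.0640, 0.6960, 1.8240)
precession coupling ω×(Iω) = (0.0112, 0.0280, 0.0008)
α = I⁻¹(τ − ω×Iω) = (-1.1413, -1.5571, -1.6080)
ω + α·dt = (-0.5141, 0.0443, -1.5608)
2q̇ = q⊗(0,ω) = (-0.2000000, -1.4000000, 0.0000000, 0.4000000)
q + ½dt·q⊗(0,ω), renormalized = (-0.0100, -0.0698, 0.9973, 0.0199)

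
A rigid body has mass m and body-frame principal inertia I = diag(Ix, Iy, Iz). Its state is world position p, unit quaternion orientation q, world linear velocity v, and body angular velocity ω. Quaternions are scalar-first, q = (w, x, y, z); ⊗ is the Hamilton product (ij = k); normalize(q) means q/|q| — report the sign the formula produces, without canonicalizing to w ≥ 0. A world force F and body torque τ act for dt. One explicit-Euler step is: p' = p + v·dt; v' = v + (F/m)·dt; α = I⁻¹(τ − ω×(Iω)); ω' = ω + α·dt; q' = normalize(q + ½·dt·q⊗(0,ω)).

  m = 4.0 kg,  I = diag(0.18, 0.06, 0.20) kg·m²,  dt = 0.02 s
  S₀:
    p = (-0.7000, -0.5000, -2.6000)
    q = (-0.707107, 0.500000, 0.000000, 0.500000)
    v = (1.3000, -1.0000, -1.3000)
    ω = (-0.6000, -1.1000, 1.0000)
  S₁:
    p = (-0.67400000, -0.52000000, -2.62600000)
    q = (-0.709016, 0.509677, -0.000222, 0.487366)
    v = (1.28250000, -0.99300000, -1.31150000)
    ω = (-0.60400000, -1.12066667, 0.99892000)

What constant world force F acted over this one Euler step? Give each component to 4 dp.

F = (-3.5000, 1.4000, -2.3000)

v₁ − v₀ = (-0.01750000, 0.00700000, -0.01150000)
applied force F = (-3.5000, 1.4000, -2.3000)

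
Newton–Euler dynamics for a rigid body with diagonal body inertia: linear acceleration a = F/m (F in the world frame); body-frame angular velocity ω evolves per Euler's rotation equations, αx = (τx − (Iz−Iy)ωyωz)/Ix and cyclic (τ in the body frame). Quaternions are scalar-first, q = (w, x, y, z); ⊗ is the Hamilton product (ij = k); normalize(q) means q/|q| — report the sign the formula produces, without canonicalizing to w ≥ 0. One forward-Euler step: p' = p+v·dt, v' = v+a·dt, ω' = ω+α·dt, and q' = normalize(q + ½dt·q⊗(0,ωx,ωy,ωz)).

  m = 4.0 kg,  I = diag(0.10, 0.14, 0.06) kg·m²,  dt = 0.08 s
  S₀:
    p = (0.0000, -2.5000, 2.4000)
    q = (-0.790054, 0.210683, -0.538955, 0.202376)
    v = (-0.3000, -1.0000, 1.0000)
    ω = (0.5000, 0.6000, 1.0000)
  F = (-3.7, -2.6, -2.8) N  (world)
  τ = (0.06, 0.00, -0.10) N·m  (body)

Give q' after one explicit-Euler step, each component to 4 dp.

Hamilton product q⊗(0,ω) = (0.0156555, -1.0554076, -0.5835274, -0.3941667)
updated quaternion q' = (-0.7884, 0.1683, -0.5616, 0.1864)

q' = (-0.7884, 0.1683, -0.5616, 0.1864)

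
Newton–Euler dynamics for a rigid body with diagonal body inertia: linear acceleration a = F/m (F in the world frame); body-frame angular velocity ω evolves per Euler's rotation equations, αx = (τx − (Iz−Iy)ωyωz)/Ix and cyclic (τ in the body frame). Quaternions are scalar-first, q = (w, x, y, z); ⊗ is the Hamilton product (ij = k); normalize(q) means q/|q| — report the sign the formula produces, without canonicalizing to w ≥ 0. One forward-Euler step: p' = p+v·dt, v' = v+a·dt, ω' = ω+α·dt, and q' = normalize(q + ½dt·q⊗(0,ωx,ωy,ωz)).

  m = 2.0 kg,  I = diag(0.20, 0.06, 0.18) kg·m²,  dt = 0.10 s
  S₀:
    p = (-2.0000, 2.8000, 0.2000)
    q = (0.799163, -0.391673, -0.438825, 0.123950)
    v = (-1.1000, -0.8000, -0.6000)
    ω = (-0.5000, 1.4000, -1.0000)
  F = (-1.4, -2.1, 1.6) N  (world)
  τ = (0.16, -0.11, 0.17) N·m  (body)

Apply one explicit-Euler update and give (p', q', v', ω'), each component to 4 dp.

p' = (-2.1100, 2.7200, 0.1400)
q' = (0.8230, -0.3968, -0.4039, 0.0454)
v' = (-1.1700, -0.9050, -0.5200)
ω' = (-0.3360, 1.2000, -0.9600)

gyro term ω×Iω = (-0.1680, 0.0100, 0.0980)
α = I⁻¹(τ − ω×Iω) = (1.6400, -2.0000, 0.4000)
new body rate ω' = (-0.3360, 1.2000, -0.9600)
2q̇ = q⊗(0,ω) = (0.5424685, -0.1342865, 0.6651802, -1.5669177)
q + ½dt·q⊗(0,ω), renormalized = (0.8230, -0.3968, -0.4039, 0.0454)
new position p' = (-2.1100, 2.7200, 0.1400)
v' = v + a·dt = (-1.1700, -0.9050, -0.5200)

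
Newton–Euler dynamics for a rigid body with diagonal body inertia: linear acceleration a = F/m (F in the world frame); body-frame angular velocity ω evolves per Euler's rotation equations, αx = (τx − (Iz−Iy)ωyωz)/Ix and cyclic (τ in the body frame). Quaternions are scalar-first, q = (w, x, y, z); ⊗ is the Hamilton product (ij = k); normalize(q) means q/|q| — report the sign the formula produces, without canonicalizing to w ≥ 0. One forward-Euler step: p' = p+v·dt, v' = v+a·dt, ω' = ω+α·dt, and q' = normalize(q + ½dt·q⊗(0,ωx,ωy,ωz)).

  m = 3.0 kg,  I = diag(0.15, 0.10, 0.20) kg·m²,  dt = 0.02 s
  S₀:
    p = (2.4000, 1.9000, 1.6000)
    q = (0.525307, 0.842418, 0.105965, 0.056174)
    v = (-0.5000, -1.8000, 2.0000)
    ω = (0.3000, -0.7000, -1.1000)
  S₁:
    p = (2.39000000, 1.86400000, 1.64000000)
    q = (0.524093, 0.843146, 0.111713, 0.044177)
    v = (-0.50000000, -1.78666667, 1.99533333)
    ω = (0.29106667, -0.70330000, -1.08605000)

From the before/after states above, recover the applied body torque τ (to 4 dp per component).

τ = (0.0100, 0.0000, 0.1500)

ω₁ − ω₀ = (-0.00893333, -0.00330000, 0.01395000)
applied torque τ = (0.0100, 0.0000, 0.1500)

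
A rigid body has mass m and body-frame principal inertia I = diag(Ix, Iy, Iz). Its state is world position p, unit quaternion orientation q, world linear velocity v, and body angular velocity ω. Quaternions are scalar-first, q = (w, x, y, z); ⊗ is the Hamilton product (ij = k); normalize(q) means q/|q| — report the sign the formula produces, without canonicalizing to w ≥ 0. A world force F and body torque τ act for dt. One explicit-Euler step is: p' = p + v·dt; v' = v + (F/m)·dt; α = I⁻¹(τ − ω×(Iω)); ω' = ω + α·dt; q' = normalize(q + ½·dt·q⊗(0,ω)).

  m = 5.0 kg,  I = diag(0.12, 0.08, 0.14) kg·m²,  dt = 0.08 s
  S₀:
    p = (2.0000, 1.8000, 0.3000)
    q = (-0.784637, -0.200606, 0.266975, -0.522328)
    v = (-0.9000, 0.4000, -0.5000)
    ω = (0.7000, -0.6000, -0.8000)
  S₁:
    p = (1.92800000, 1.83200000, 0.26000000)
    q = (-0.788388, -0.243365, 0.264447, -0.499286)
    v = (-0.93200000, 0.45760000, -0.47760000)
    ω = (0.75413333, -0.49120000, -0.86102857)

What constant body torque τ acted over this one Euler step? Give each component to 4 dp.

τ = (0.1100, 0.1200, -0.0900)

rate change Δω = (0.05413333, 0.10880000, -0.06102857)
I·α + gyro = (0.1100, 0.1200, -0.0900)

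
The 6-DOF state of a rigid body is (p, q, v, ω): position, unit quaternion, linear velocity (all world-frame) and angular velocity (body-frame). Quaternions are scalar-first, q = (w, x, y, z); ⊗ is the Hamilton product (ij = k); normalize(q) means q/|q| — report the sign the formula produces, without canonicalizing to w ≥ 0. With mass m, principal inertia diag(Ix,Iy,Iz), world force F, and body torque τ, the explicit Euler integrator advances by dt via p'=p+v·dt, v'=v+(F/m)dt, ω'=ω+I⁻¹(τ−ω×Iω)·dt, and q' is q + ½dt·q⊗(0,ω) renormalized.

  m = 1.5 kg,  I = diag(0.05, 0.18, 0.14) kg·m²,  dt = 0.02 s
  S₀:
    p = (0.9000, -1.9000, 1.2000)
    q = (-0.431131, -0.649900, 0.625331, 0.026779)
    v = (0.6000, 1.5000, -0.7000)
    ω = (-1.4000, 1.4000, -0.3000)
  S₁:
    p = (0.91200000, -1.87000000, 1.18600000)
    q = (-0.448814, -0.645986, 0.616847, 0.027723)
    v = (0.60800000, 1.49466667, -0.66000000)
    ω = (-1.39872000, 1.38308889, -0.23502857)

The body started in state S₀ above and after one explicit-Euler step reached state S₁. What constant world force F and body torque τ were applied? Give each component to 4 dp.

F = (0.6000, -0.4000, 3.0000)
τ = (0.0200, -0.1900, 0.2000)

ω₁ − ω₀ = (0.00128000, -0.01691111, 0.06497143)
τ = I·(Δω/dt) + ω₀×(Iω₀) = (0.0200, -0.1900, 0.2000)
velocity change Δv = (0.00800000, -0.00533333, 0.04000000)
applied force F = (0.6000, -0.4000, 3.0000)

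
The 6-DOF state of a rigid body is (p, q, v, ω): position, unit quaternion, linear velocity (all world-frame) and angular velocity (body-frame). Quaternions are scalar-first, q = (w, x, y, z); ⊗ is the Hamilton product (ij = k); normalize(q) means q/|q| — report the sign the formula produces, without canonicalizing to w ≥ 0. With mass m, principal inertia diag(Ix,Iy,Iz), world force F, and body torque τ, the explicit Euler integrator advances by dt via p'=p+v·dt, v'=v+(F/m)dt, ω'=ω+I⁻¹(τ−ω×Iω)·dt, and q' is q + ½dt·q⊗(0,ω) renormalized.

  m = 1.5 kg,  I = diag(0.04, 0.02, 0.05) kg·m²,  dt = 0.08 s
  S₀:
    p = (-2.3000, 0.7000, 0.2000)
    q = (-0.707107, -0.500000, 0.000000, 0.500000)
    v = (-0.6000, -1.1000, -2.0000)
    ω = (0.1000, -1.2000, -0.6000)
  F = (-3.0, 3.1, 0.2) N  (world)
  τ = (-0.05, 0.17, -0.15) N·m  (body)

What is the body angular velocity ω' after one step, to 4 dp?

gyro term ω×Iω = (0.0216, 0.0006, 0.0024)
α = I⁻¹(τ − ω×Iω) = (-1.7900, 8.4700, -3.0480)
new body rate ω' = (-0.0432, -0.5224, -0.8438)

ω' = (-0.0432, -0.5224, -0.8438)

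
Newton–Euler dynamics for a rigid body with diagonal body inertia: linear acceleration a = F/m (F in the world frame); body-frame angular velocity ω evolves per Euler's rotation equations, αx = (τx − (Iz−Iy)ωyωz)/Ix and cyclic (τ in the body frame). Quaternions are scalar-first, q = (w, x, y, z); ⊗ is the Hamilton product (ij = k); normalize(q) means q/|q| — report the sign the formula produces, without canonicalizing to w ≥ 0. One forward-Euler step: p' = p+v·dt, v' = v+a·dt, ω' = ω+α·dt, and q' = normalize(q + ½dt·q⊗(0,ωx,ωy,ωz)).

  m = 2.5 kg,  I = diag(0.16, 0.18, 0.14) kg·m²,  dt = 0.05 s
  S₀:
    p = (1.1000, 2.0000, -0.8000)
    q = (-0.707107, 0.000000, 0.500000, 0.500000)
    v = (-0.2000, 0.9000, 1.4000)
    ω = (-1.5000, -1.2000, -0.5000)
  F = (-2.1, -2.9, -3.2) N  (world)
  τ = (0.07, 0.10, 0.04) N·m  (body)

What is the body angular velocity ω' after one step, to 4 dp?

precession coupling ω×(Iω) = (-0.0240, 0.0150, 0.0360)
α = I⁻¹(τ − ω×Iω) = (0.5875, 0.4722, 0.0286)
ω + α·dt = (-1.4706, -1.1764, -0.4986)

ω' = (-1.4706, -1.1764, -0.4986)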